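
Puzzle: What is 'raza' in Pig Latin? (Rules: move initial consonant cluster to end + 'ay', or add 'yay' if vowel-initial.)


'raza': move consonant cluster 'r' to end and add 'ay': 'azaray'.

azaray


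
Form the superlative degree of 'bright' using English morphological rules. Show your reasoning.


Apply superlative formation (add -est): 'bright' -> 'brightest'.

brightest


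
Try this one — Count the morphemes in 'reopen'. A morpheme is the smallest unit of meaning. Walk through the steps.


Decomposition: re- (prefix) + open (root) = 2 morpheme(s)

2 morphemes


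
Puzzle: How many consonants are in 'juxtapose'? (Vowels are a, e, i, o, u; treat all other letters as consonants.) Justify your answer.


Consonants in 'juxtapose': j, x, t, p, s = 5 consonants.

5


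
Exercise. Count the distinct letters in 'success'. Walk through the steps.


Unique letters in 'success': {c, e, s, u} = 4 distinct letters.

4


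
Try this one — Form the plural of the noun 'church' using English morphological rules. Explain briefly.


Apply rule: Add -es (sibilant/fricative ending). 'church' becomes 'churches'.

churches


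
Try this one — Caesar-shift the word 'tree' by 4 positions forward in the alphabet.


Shift each letter by 4: t -> x, r -> v, e -> i, e -> i. Result: 'xvii'.

xvii


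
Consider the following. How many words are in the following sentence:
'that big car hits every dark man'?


Split into words: that | big | car | hits | every | dark | man = 7 words.

7


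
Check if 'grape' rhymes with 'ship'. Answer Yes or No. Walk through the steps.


Rime (stressed vowel + following sounds) of 'grape': -ape = /eɪp/
Rime of 'ship': -ip = /ɪp/
/eɪp/ and /ɪp/ are different ending sounds, so the words do not rhyme.

No


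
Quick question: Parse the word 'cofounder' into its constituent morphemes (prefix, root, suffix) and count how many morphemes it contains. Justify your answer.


Step 1: Identify prefix: 'co' (meaning: together)
Step 2: Identify root: 'found'
Step 3: Identify suffix(es): 'er'
Decomposition: co- (prefix: together) + found (root) + -er (suffix: one who)
Total morphemes: 3

3 morphemes (co- (prefix: together) + found (root) + -er (suffix: one who))


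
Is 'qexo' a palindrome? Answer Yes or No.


Forward: 'qexo'
Reversed: 'oxeq'
They differ.

No


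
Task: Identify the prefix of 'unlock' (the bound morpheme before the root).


The word 'unlock' = 'un' (prefix) + 'lock' (root). The prefix is 'un'.

un


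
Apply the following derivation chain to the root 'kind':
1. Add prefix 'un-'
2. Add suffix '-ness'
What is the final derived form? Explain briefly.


Step 1: Add prefix 'un-' to 'kind' = 'unkind'
Step 2: Add suffix '-ness' to 'unkind' = 'unkindness'

unkindness


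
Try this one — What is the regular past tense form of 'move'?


Apply rule: Add -d (word ends in -e). 'move' becomes 'moved'.

moved


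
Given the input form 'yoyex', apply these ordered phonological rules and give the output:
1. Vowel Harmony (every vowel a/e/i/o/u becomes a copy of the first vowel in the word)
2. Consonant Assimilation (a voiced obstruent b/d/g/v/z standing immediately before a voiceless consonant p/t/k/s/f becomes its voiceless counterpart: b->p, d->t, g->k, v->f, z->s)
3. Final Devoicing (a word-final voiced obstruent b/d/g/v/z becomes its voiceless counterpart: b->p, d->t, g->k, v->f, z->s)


Starting form: 'yoyex'
Rule 1: Vowel Harmony: all vowels become 'o' (matching first vowel). 'yoyex' -> 'yoyox'
Rule 2: Consonant Assimilation: no voiced obstruent (b/d/g/v/z) stands immediately before a voiceless consonant (p/t/k/s/f). No change.
Rule 3: Final Devoicing: final consonant 'x' is not one of the voiced obstruents b/d/g/v/z. No change.
Final form: 'yoyox'

yoyox


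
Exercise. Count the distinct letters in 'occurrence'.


Unique letters in 'occurrence': {c, e, n, o, r, u} = 6 distinct letters.

6


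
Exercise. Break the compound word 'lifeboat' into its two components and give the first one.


Split 'lifeboat' into 'life' + 'boat'. The first part is 'life'.

life


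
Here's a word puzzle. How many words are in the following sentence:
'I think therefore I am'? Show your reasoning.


Split into words: I | think | therefore | I | am = 5 words.

5


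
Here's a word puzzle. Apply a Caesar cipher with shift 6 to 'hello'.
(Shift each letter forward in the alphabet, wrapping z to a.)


Shift each letter by 6: h -> n, e -> k, l -> r, l -> r, o -> u. Result: 'nkrru'.

nkrru


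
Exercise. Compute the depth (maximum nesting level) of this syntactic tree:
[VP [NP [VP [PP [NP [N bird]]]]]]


Count bracket nesting levels:
'[' at pos 0: depth = 1
'[' at pos 4: depth = 2
'[' at pos 8: depth = 3
'[' at pos 12: depth = 4
'[' at pos 16: depth = 5
'[' at pos 20: depth = 6
Maximum depth reached: 6

6


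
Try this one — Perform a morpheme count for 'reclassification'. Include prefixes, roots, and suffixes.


Decomposition: re- (prefix) + class (root) + -ify (suffix) + -ation (suffix) = 4 morpheme(s)

4 morphemes


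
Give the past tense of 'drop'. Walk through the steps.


Apply rule: Double final consonant and add -ed. 'drop' becomes 'dropped'.

dropped


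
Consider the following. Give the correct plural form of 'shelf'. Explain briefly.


Apply rule: Change -f to -ves. 'shelf' becomes 'shelves'.

shelves


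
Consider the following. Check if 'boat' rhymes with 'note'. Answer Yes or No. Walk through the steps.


Rime (stressed vowel + following sounds) of 'boat': -oat = /oʊt/
Rime of 'note': -ote = /oʊt/
/oʊt/ and /oʊt/ are the same ending sound, so the words rhyme.

Yes


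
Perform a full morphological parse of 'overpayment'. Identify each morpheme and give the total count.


Step 1: Identify prefix: 'over' (meaning: excessively)
Step 2: Identify root: 'pay'
Step 3: Identify suffix(es): 'ment'
Decomposition: over- (prefix: excessively) + pay (root) + -ment (suffix: action/result)
Total morphemes: 3

3 morphemes (over- (prefix: excessively) + pay (root) + -ment (suffix: action/result))


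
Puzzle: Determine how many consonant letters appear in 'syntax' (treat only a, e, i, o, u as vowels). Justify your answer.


Consonants in 'syntax': s, y, n, t, x = 5 consonants.

5


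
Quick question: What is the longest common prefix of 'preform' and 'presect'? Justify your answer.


Compare from the start: 3 characters match: 'pre'. Mismatch at position 4: 'f' vs 's'.

pre


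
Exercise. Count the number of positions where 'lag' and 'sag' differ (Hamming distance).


Alignment:
Position 1: 'l' vs 's' = DIFFER
Position 2: 'a' vs 'a' = match
Position 3: 'g' vs 'g' = match
Total differences: 1

1


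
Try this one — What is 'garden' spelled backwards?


Reverse 'garden' character by character: 'nedrag'.

nedrag


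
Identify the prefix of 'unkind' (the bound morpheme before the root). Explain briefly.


The word 'unkind' = 'un' (prefix) + 'kind' (root). The prefix is 'un'.

un


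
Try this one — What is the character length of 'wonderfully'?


Spell out 'wonderfully' and number each letter: w(1), o(2), n(3), d(4), e(5), r(6), f(7), u(8), l(9), l(10), y(11). Total: 11 letters.

11


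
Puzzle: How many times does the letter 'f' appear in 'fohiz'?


Letter 'f' in 'fohiz': found at position(s) 1 = 1 occurrence(s).

1


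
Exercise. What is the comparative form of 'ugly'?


Apply comparative formation (consonant + y: change y to i, add -er): 'ugly' -> 'uglier'.

uglier


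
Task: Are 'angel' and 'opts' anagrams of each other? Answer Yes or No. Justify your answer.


Sorted letters of 'angel': 'aegln'
Sorted letters of 'opts': 'opst'
They do not match.

No


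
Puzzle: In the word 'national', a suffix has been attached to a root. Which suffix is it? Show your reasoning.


The word 'national' = 'nation' (root) + '-al' (suffix). The suffix is '-al'.

al


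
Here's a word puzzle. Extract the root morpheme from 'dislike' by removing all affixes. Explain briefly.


Remove prefix 'dis' from 'dislike' to get root 'like'.

like


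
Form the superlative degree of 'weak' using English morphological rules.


Apply superlative formation (add -est): 'weak' -> 'weakest'.

weakest


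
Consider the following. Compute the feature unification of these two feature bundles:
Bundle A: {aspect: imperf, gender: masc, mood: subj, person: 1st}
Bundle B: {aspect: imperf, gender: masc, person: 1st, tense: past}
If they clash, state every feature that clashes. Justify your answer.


Compare features:
aspect: A=imperf vs B=imperf -> unified: imperf
gender: A=masc vs B=masc -> unified: masc
mood: A=subj vs B=_ -> unified: subj
person: A=1st vs B=1st -> unified: 1st
tense: A=_ vs B=past -> unified: past
No clashes found.

Unified: {aspect: imperf, gender: masc, mood: subj, person: 1st, tense: past}


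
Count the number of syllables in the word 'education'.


Break 'education' into syllables: ed-u-ca-tion -> ed | u | ca | tion = 4 syllables

4 syllables


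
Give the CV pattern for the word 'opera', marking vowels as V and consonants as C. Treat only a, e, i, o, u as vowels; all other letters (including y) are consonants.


Letter mapping: o = V, p = C, e = V, r = C, a = V.

VCVCV


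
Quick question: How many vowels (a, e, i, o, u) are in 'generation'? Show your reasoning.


Vowels in 'generation': e, e, a, i, o = 5 vowels.

5


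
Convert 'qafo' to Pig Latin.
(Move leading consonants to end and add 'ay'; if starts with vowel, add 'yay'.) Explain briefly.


'qafo': move consonant cluster 'q' to end and add 'ay': 'afoqay'.

afoqay


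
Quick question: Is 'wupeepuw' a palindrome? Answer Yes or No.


Forward: 'wupeepuw'
Reversed: 'wupeepuw'
They are identical.

Yes


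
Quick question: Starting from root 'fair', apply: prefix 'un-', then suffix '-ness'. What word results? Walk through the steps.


Step 1: Add prefix 'un-' to 'fair' = 'unfair'
Step 2: Add suffix '-ness' to 'unfair' = 'unfairness'

unfairness


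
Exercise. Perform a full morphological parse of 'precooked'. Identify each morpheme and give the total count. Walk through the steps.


Step 1: Identify prefix: 'pre' (meaning: before)
Step 2: Identify root: 'cook'
Step 3: Identify suffix(es): 'ed'
Decomposition: pre- (prefix: before) + cook (root) + -ed (suffix: past)
Total morphemes: 3

3 morphemes (pre- (prefix: before) + cook (root) + -ed (suffix: past))


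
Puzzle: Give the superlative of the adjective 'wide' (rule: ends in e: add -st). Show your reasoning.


Apply superlative formation (ends in e: add -st): 'wide' -> 'widest'.

widest


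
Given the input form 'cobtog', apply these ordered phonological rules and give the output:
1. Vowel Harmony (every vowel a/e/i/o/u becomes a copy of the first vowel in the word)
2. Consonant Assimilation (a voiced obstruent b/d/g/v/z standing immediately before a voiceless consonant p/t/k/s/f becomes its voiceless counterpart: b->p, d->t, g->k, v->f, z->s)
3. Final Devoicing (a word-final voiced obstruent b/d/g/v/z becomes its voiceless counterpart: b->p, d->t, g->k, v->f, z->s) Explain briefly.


Starting form: 'cobtog'
Rule 1: Vowel Harmony: all vowels already match. No change.
Rule 2: Consonant Assimilation: voiced obstruent before voiceless consonant becomes voiceless ('bt' -> 'pt'). 'cobtog' -> 'coptog'
Rule 3: Final Devoicing: word-final voiced obstruent 'g' becomes voiceless 'k'. 'coptog' -> 'coptok'
Final form: 'coptok'

coptok


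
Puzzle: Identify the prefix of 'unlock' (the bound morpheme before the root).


The word 'unlock' = 'un' (prefix) + 'lock' (root). The prefix is 'un'.

un


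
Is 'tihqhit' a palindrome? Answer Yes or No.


Forward: 'tihqhit'
Reversed: 'tihqhit'
They are identical.

Yes


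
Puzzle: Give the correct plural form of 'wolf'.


Apply rule: Change -f to -ves. 'wolf' becomes 'wolves'.

wolves


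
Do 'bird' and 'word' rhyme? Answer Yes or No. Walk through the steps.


Rime (stressed vowel + following sounds) of 'bird': -ird = /ɜːrd/
Rime of 'word': -ord = /ɜːrd/
/ɜːrd/ and /ɜːrd/ are the same ending sound, so the words rhyme.

Yes


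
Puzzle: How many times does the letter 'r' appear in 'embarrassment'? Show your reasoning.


Letter 'r' in 'embarrassment': found at position(s) 5, 6 = 2 occurrence(s).

2


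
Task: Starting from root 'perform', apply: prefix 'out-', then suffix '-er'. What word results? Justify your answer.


Step 1: Add prefix 'out-' to 'perform' = 'outperform'
Step 2: Add suffix '-er' to 'outperform' = 'outperformer'

outperformer


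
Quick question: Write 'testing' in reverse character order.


Reverse 'testing' character by character: 'gnitset'.

gnitset


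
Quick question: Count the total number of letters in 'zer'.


Spell out 'zer' and number each letter: z(1), e(2), r(3). Total: 3 letters.

3


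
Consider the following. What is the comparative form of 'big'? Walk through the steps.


Apply comparative formation (double final consonant, add -er): 'big' -> 'bigger'.

bigger


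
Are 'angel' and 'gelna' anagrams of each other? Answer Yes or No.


Sorted letters of 'angel': 'aegln'
Sorted letters of 'gelna': 'aegln'
They match.

Yes


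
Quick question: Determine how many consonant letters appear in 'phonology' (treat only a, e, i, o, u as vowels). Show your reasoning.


Consonants in 'phonology': p, h, n, l, g, y = 6 consonants.

6


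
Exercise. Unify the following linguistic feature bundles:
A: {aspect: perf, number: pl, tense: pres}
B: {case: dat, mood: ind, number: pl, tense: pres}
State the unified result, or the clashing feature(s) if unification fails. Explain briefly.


Compare features:
aspect: A=perf vs B=_ -> unified: perf
case: A=_ vs B=dat -> unified: dat
mood: A=_ vs B=ind -> unified: ind
number: A=pl vs B=pl -> unified: pl
tense: A=pres vs B=pres -> unified: pres
No clashes found.

Unified: {aspect: perf, case: dat, mood: ind, number: pl, tense: pres}


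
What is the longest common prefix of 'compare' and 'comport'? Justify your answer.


Compare from the start: 4 characters match: 'comp'. Mismatch at position 5: 'a' vs 'o'.

comp


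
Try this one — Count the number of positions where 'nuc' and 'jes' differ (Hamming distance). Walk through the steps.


Alignment:
Position 1: 'n' vs 'j' = DIFFER
Position 2: 'u' vs 'e' = DIFFER
Position 3: 'c' vs 's' = DIFFER
Total differences: 3

3


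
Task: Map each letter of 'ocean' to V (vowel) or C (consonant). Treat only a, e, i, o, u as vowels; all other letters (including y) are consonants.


Letter mapping: o = V, c = C, e = V, a = V, n = C.

VCVVC


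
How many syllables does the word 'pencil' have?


Break 'pencil' into syllables: pen-cil -> pen | cil = 2 syllables

2 syllables


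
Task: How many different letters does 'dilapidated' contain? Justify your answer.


Unique letters in 'dilapidated': {a, d, e, i, l, p, t} = 7 distinct letters.

7


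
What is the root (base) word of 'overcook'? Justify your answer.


Remove prefix 'over' from 'overcook' to get root 'cook'.

cook


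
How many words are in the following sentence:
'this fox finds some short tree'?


Split into words: this | fox | finds | some | short | tree = 6 words.

6


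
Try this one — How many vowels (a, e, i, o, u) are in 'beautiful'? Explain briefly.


Vowels in 'beautiful': e, a, u, i, u = 5 vowels.

5


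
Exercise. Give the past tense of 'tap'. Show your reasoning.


Apply rule: Double final consonant and add -ed. 'tap' becomes 'tapped'.

tapped


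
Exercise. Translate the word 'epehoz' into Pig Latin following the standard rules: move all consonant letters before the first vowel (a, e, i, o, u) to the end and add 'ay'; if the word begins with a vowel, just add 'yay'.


'epehoz' starts with a vowel, so add 'yay': 'epehozyay'.

epehozyay


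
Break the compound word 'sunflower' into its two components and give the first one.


Split 'sunflower' into 'sun' + 'flower'. The first part is 'sun'.

sun


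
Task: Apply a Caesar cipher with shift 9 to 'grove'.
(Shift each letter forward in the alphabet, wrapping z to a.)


Shift each letter by 9: g -> p, r -> a, o -> x, v -> e, e -> n. Result: 'paxen'.

paxen


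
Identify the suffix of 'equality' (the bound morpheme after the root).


The word 'equality' = 'equal' (root) + '-ity' (suffix). The suffix is '-ity'.

ity


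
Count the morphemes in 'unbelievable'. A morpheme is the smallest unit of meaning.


Decomposition: un- (prefix) + believe (root) + -able (suffix) = 3 morpheme(s)

3 morphemes


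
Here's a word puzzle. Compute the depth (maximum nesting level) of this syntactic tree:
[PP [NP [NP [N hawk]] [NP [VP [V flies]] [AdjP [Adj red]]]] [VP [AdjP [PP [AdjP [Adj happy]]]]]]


Count bracket nesting levels:
'[' at pos 0: depth = 1
'[' at pos 4: depth = 2
'[' at pos 8: depth = 3
'[' at pos 12: depth = 4
'[' at pos 22: depth = 3
'[' at pos 26: depth = 4
'[' at pos 30: depth = 5
'[' at pos 41: depth = 4
'[' at pos 47: depth = 5
'[' at pos 60: depth = 2
'[' at pos 64: depth = 3
'[' at pos 70: depth = 4
'[' at pos 74: depth = 5
'[' at pos 80: depth = 6
Maximum depth reached: 6

6


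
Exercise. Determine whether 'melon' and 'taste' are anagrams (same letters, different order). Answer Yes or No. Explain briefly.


Sorted letters of 'melon': 'elmno'
Sorted letters of 'taste': 'aestt'
They do not match.

No


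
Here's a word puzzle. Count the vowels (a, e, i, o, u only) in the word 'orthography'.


Vowels in 'orthography': o, o, a = 3 vowels.

3


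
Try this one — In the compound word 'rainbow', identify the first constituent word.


Split 'rainbow' into 'rain' + 'bow'. The first part is 'rain'.

rain


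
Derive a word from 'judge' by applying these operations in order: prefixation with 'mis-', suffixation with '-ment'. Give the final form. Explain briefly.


Step 1: Add prefix 'mis-' to 'judge' = 'misjudge'
Step 2: Add suffix '-ment' to 'misjudge' = 'misjudgment'

misjudgment


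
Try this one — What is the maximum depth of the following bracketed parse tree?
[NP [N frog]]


Count bracket nesting levels:
'[' at pos 0: depth = 1
'[' at pos 4: depth = 2
Maximum depth reached: 2

2


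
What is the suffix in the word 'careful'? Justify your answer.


The word 'careful' = 'care' (root) + '-ful' (suffix). The suffix is '-ful'.

ful


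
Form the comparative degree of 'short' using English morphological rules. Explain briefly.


Apply comparative formation (add -er): 'short' -> 'shorter'.

shorter


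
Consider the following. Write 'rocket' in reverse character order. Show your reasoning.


Reverse 'rocket' character by character: 'tekcor'.

tekcor


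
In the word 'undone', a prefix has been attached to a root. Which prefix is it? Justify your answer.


The word 'undone' = 'un' (prefix) + 'done' (root). The prefix is 'un'.

un


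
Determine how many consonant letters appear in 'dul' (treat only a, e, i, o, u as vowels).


Consonants in 'dul': d, l = 2 consonants.

2


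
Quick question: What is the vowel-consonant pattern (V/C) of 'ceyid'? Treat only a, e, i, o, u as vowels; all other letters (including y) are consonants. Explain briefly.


Letter mapping: c = C, e = V, y = C, i = V, d = C.

CVCVC


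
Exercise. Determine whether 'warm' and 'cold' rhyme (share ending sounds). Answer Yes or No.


Rime (stressed vowel + following sounds) of 'warm': -arm = /ɔːrm/
Rime of 'cold': -old = /oʊld/
/ɔːrm/ and /oʊld/ are different ending sounds, so the words do not rhyme.

No


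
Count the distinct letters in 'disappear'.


Unique letters in 'disappear': {a, d, e, i, p, r, s} = 7 distinct letters.

7


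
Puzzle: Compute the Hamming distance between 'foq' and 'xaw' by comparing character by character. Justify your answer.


Alignment:
Position 1: 'f' vs 'x' = DIFFER
Position 2: 'o' vs 'a' = DIFFER
Position 3: 'q' vs 'w' = DIFFER
Total differences: 3

3


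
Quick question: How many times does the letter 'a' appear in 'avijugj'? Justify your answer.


Letter 'a' in 'avijugj': found at position(s) 1 = 1 occurrence(s).

1


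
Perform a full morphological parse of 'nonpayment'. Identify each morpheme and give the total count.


Step 1: Identify prefix: 'non' (meaning: not)
Step 2: Identify root: 'pay'
Step 3: Identify suffix(es): 'ment'
Decomposition: non- (prefix: not) + pay (root) + -ment (suffix: action/result)
Total morphemes: 3

3 morphemes (non- (prefix: not) + pay (root) + -ment (suffix: action/result))


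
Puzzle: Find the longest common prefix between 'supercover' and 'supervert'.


Compare from the start: 5 characters match: 'super'. Mismatch at position 6: 'c' vs 'v'.

super


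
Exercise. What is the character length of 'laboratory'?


Spell out 'laboratory' and number each letter: l(1), a(2), b(3), o(4), r(5), a(6), t(7), o(8), r(9), y(10). Total: 10 letters.

10


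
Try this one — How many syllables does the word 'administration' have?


Break 'administration' into syllables: ad-min-is-tra-tion -> ad | min | is | tra | tion = 5 syllables

5 syllables


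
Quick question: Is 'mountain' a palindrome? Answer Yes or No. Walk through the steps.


Forward: 'mountain'
Reversed: 'niatnuom'
They differ.

No


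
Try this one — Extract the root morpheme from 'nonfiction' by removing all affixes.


Remove prefix 'non' from 'nonfiction' to get root 'fiction'.

fiction


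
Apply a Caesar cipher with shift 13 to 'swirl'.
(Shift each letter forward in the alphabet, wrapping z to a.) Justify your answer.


Shift each letter by 13: s -> f, w -> j, i -> v, r -> e, l -> y. Result: 'fjvey'.

fjvey


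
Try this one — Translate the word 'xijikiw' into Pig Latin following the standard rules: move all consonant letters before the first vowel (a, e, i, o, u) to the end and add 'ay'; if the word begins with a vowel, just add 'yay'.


'xijikiw': move consonant cluster 'x' to end and add 'ay': 'ijikiwxay'.

ijikiwxay


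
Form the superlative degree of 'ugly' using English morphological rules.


Apply superlative formation (consonant + y: change y to i, add -est): 'ugly' -> 'ugliest'.

ugliest


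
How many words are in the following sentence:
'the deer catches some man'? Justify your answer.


Split into words: the | deer | catches | some | man = 5 words.

5


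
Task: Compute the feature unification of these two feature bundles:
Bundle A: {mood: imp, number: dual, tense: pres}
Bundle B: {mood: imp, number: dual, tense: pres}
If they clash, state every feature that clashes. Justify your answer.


Compare features:
mood: A=imp vs B=imp -> unified: imp
number: A=dual vs B=dual -> unified: dual
tense: A=pres vs B=pres -> unified: pres
No clashes found.

Unified: {mood: imp, number: dual, tense: pres}


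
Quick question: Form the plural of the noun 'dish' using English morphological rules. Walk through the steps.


Apply rule: Add -es (sibilant/fricative ending). 'dish' becomes 'dishes'.

dishes


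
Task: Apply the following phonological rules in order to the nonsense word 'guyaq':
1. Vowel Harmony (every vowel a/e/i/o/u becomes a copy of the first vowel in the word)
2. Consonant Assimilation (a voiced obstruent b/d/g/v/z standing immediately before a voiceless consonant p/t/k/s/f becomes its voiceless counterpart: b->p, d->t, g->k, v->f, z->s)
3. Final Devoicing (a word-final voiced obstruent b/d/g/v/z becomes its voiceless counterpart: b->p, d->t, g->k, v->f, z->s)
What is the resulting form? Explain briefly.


Starting form: 'guyaq'
Rule 1: Vowel Harmony: all vowels become 'u' (matching first vowel). 'guyaq' -> 'guyuq'
Rule 2: Consonant Assimilation: no voiced obstruent (b/d/g/v/z) stands immediately before a voiceless consonant (p/t/k/s/f). No change.
Rule 3: Final Devoicing: final consonant 'q' is not one of the voiced obstruents b/d/g/v/z. No change.
Final form: 'guyuq'

guyuq


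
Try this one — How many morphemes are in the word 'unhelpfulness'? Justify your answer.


Decomposition: un- (prefix) + help (root) + -ful (suffix) + -ness (suffix) = 4 morpheme(s)

4 morphemes


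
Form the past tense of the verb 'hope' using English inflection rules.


Apply rule: Add -d (word ends in -e). 'hope' becomes 'hoped'.

hoped


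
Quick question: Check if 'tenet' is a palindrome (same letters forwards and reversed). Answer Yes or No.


Forward: 'tenet'
Reversed: 'tenet'
They are identical.

Yes


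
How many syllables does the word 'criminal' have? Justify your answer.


Break 'criminal' into syllables: crim-i-nal -> crim | i | nal = 3 syllables

3 syllables


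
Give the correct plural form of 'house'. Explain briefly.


Apply rule: Add -s. 'house' becomes 'houses'.

houses


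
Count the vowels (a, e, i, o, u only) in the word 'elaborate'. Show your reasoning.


Vowels in 'elaborate': e, a, o, a, e = 5 vowels.

5


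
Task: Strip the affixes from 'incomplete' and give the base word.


Remove prefix 'in' from 'incomplete' to get root 'complete'.

complete


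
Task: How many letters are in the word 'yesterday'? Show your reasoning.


Spell out 'yesterday' and number each letter: y(1), e(2), s(3), t(4), e(5), r(6), d(7), a(8), y(9). Total: 9 letters.

9


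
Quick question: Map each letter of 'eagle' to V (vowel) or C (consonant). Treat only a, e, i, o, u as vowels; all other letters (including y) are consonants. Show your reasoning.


Letter mapping: e = V, a = V, g = C, l = C, e = V.

VVCCV


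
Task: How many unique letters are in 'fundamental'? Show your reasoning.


Unique letters in 'fundamental': {a, d, e, f, l, m, n, t, u} = 9 distinct letters.

9


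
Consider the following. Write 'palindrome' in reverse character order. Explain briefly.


Reverse 'palindrome' character by character: 'emordnilap'.

emordnilap


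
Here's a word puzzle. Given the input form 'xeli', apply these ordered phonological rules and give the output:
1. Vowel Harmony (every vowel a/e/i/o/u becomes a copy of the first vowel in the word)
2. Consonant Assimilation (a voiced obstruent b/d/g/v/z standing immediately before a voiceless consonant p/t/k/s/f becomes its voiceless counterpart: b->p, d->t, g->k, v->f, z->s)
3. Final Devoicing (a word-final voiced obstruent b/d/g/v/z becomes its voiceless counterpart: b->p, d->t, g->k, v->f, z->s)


Starting form: 'xeli'
Rule 1: Vowel Harmony: all vowels become 'e' (matching first vowel). 'xeli' -> 'xele'
Rule 2: Consonant Assimilation: no voiced obstruent (b/d/g/v/z) stands immediately before a voiceless consonant (p/t/k/s/f). No change.
Rule 3: Final Devoicing: the word ends in the vowel 'e', not a consonant. No change.
Final form: 'xele'

xele


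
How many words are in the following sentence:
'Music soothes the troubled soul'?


Split into words: Music | soothes | the | troubled | soul = 5 words.

5


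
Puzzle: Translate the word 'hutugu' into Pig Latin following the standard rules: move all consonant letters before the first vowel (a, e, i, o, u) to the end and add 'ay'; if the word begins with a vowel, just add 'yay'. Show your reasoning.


'hutugu': move consonant cluster 'h' to end and add 'ay': 'utuguhay'.

utuguhay


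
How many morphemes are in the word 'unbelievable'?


Decomposition: un- (prefix) + believe (root) + -able (suffix) = 3 morpheme(s)

3 morphemes


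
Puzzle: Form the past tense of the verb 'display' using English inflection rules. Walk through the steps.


Apply rule: Add -ed. 'display' becomes 'displayed'.

displayed


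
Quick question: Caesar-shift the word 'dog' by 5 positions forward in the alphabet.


Shift each letter by 5: d -> i, o -> t, g -> l. Result: 'itl'.

itl


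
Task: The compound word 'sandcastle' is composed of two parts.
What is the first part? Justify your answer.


Split 'sandcastle' into 'sand' + 'castle'. The first part is 'sand'.

sand


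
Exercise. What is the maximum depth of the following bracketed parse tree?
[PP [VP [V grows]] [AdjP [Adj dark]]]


Count bracket nesting levels:
'[' at pos 0: depth = 1
'[' at pos 4: depth = 2
'[' at pos 8: depth = 3
'[' at pos 19: depth = 2
'[' at pos 25: depth = 3
Maximum depth reached: 3

3


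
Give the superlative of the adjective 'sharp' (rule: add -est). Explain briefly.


Apply superlative formation (add -est): 'sharp' -> 'sharpest'.

sharpest


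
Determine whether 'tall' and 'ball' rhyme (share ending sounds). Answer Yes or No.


Rime (stressed vowel + following sounds) of 'tall': -all = /ɔːl/
Rime of 'ball': -all = /ɔːl/
/ɔːl/ and /ɔːl/ are the same ending sound, so the words rhyme.

Yes


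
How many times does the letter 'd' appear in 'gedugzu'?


Letter 'd' in 'gedugzu': found at position(s) 3 = 1 occurrence(s).

1


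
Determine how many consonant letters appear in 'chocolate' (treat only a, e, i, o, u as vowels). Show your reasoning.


Consonants in 'chocolate': c, h, c, l, t = 5 consonants.

5


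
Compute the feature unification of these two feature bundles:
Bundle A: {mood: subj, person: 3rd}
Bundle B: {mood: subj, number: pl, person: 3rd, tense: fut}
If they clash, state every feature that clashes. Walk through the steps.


Compare features:
mood: A=subj vs B=subj -> unified: subj
number: A=_ vs B=pl -> unified: pl
person: A=3rd vs B=3rd -> unified: 3rd
tense: A=_ vs B=fut -> unified: fut
No clashes found.

Unified: {mood: subj, number: pl, person: 3rd, tense: fut}


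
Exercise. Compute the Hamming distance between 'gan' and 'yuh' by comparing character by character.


Alignment:
Position 1: 'g' vs 'y' = DIFFER
Position 2: 'a' vs 'u' = DIFFER
Position 3: 'n' vs 'h' = DIFFER
Total differences: 3

3


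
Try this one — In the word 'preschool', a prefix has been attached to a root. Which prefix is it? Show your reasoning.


The word 'preschool' = 'pre' (prefix) + 'school' (root). The prefix is 'pre'.

pre


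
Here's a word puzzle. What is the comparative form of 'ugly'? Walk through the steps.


Apply comparative formation (consonant + y: change y to i, add -er): 'ugly' -> 'uglier'.

uglier


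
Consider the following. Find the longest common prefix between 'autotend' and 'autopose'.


Compare from the start: 4 characters match: 'auto'. Mismatch at position 5: 't' vs 'p'.

auto


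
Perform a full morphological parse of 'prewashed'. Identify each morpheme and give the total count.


Step 1: Identify prefix: 'pre' (meaning: before)
Step 2: Identify root: 'wash'
Step 3: Identify suffix(es): 'ed'
Decomposition: pre- (prefix: before) + wash (root) + -ed (suffix: past)
Total morphemes: 3

3 morphemes (pre- (prefix: before) + wash (root) + -ed (suffix: past))


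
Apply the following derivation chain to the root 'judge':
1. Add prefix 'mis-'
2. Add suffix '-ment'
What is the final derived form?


Step 1: Add prefix 'mis-' to 'judge' = 'misjudge'
Step 2: Add suffix '-ment' to 'misjudge' = 'misjudgment'

misjudgment


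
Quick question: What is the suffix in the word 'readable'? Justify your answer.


The word 'readable' = 'read' (root) + '-able' (suffix). The suffix is '-able'.

able


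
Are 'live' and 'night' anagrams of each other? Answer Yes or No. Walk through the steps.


Sorted letters of 'live': 'eilv'
Sorted letters of 'night': 'ghint'
They do not match.

No


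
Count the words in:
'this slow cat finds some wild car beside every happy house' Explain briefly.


Split into words: this | slow | cat | finds | some | wild | car | beside | every | happy | house = 11 words.

11


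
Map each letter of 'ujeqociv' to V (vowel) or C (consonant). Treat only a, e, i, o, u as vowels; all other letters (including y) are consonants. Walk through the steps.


Letter mapping: u = V, j = C, e = V, q = C, o = V, c = C, i = V, v = C.

VCVCVCVC


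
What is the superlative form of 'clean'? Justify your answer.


Apply superlative formation (add -est): 'clean' -> 'cleanest'.

cleanest


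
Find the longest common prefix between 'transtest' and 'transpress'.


Compare from the start: 5 characters match: 'trans'. Mismatch at position 6: 't' vs 'p'.

trans


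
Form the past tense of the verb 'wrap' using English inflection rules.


Apply rule: Double final consonant and add -ed. 'wrap' becomes 'wrapped'.

wrapped


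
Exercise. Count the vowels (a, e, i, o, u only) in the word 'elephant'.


Vowels in 'elephant': e, e, a = 3 vowels.

3


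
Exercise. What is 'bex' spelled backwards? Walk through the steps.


Reverse 'bex' character by character: 'xeb'.

xeb


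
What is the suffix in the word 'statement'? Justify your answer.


The word 'statement' = 'state' (root) + '-ment' (suffix). The suffix is '-ment'.

ment


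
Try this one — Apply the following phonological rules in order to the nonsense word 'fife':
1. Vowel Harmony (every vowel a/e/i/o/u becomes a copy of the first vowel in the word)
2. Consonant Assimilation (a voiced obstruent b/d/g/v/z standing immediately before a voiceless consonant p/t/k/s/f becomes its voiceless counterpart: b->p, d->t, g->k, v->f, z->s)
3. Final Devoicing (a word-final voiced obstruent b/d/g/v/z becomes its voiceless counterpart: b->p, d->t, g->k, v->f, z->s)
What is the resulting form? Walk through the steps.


Starting form: 'fife'
Rule 1: Vowel Harmony: all vowels become 'i' (matching first vowel). 'fife' -> 'fifi'
Rule 2: Consonant Assimilation: no voiced obstruent (b/d/g/v/z) stands immediately before a voiceless consonant (p/t/k/s/f). No change.
Rule 3: Final Devoicing: the word ends in the vowel 'i', not a consonant. No change.
Final form: 'fifi'

fifi


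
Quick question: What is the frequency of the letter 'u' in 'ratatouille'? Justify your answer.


Letter 'u' in 'ratatouille': found at position(s) 7 = 1 occurrence(s).

1


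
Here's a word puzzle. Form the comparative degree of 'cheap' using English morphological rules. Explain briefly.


Apply comparative formation (add -er): 'cheap' -> 'cheaper'.

cheaper


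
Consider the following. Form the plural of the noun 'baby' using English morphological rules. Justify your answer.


Apply rule: Change -y to -ies (consonant + y). 'baby' becomes 'babies'.

babies


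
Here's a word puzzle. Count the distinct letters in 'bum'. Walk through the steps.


Unique letters in 'bum': {b, m, u} = 3 distinct letters.

3


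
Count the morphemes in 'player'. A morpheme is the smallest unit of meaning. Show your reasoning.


Decomposition: play (root) + -er (suffix) = 2 morpheme(s)

2 morphemes


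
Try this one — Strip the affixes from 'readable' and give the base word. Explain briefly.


Remove suffix '-able' from 'readable' to get root 'read'.

read


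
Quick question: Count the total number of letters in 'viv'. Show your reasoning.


Spell out 'viv' and number each letter: v(1), i(2), v(3). Total: 3 letters.

3


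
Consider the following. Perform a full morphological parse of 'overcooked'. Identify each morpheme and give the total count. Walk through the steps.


Step 1: Identify prefix: 'over' (meaning: excessively)
Step 2: Identify root: 'cook'
Step 3: Identify suffix(es): 'ed'
Decomposition: over- (prefix: excessively) + cook (root) + -ed (suffix: past)
Total morphemes: 3

3 morphemes (over- (prefix: excessively) + cook (root) + -ed (suffix: past))


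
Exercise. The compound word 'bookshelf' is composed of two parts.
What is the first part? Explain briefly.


Split 'bookshelf' into 'book' + 'shelf'. The first part is 'book'.

book


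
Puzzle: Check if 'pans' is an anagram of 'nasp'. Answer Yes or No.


Sorted letters of 'pans': 'anps'
Sorted letters of 'nasp': 'anps'
They match.

Yes


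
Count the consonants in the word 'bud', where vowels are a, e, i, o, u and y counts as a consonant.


Consonants in 'bud': b, d = 2 consonants.

2


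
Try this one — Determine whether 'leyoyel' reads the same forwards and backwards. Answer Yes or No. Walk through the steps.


Forward: 'leyoyel'
Reversed: 'leyoyel'
They are identical.

Yes


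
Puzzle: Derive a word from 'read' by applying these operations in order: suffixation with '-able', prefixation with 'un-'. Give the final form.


Step 1: Add suffix '-able' to 'read' = 'readable'
Step 2: Add prefix 'un-' to 'readable' = 'unreadable'

unreadable


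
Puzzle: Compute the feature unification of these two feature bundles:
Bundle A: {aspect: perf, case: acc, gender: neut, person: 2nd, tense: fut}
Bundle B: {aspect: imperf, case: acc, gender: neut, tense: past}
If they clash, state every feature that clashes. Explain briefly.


Compare features:
aspect: A=perf vs B=imperf -> CLASH
case: A=acc vs B=acc -> unified: acc
gender: A=neut vs B=neut -> unified: neut
person: A=2nd vs B=_ -> unified: 2nd
tense: A=fut vs B=past -> CLASH
Clashes detected on features 'aspect' (perf vs imperf) and 'tense' (fut vs past); unification fails.

CLASH on 'aspect' (perf vs imperf) and 'tense' (fut vs past)


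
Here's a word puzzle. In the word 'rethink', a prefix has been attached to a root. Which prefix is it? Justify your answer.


The word 'rethink' = 're' (prefix) + 'think' (root). The prefix is 're'.

re


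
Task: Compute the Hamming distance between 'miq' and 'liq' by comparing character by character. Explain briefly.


Alignment:
Position 1: 'm' vs 'l' = DIFFER
Position 2: 'i' vs 'i' = match
Position 3: 'q' vs 'q' = match
Total differences: 1

1


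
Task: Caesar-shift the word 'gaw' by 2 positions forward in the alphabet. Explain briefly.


Shift each letter by 2: g -> i, a -> c, w -> y. Result: 'icy'.

icy


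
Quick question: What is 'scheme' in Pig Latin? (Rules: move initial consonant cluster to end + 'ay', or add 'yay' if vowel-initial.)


'scheme': move consonant cluster 'sch' to end and add 'ay': 'emeschay'.

emeschay


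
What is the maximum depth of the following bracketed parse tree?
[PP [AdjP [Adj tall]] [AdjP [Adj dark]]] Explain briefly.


Count bracket nesting levels:
'[' at pos 0: depth = 1
'[' at pos 4: depth = 2
'[' at pos 10: depth = 3
'[' at pos 22: depth = 2
'[' at pos 28: depth = 3
Maximum depth reached: 3

3


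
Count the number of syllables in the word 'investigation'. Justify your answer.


Break 'investigation' into syllables: in-ves-ti-ga-tion -> in | ves | ti | ga | tion = 5 syllables

5 syllables


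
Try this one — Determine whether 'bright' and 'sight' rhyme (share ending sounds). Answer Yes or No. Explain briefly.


Rime (stressed vowel + following sounds) of 'bright': -ight = /aɪt/
Rime of 'sight': -ight = /aɪt/
/aɪt/ and /aɪt/ are the same ending sound, so the words rhyme.

Yes


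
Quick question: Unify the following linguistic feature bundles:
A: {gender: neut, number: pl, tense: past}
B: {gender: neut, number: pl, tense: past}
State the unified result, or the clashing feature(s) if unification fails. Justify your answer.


Compare features:
gender: A=neut vs B=neut -> unified: neut
number: A=pl vs B=pl -> unified: pl
tense: A=past vs B=past -> unified: past
No clashes found.

Unified: {gender: neut, number: pl, tense: past}


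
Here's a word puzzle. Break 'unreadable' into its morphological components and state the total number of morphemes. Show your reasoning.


Step 1: Identify prefix: 'un' (meaning: not/reverse)
Step 2: Identify root: 'read'
Step 3: Identify suffix(es): 'able'
Decomposition: un- (prefix: not/reverse) + read (root) + -able (suffix: capable of)
Total morphemes: 3

3 morphemes (un- (prefix: not/reverse) + read (root) + -able (suffix: capable of))
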